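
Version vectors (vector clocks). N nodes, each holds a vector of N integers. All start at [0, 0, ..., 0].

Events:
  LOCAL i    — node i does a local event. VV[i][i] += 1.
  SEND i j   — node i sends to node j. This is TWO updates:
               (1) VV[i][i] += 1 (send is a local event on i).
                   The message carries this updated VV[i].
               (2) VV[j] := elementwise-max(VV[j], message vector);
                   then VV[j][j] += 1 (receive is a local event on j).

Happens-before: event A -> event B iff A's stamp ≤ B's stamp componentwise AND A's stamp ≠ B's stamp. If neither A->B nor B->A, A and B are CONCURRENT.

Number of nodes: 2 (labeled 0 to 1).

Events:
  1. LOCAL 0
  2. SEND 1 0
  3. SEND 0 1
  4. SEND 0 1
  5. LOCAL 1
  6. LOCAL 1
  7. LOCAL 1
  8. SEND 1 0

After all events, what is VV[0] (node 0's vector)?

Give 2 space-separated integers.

Initial: VV[0]=[0, 0]
Initial: VV[1]=[0, 0]
Event 1: LOCAL 0: VV[0][0]++ -> VV[0]=[1, 0]
Event 2: SEND 1->0: VV[1][1]++ -> VV[1]=[0, 1], msg_vec=[0, 1]; VV[0]=max(VV[0],msg_vec) then VV[0][0]++ -> VV[0]=[2, 1]
Event 3: SEND 0->1: VV[0][0]++ -> VV[0]=[3, 1], msg_vec=[3, 1]; VV[1]=max(VV[1],msg_vec) then VV[1][1]++ -> VV[1]=[3, 2]
Event 4: SEND 0->1: VV[0][0]++ -> VV[0]=[4, 1], msg_vec=[4, 1]; VV[1]=max(VV[1],msg_vec) then VV[1][1]++ -> VV[1]=[4, 3]
Event 5: LOCAL 1: VV[1][1]++ -> VV[1]=[4, 4]
Event 6: LOCAL 1: VV[1][1]++ -> VV[1]=[4, 5]
Event 7: LOCAL 1: VV[1][1]++ -> VV[1]=[4, 6]
Event 8: SEND 1->0: VV[1][1]++ -> VV[1]=[4, 7], msg_vec=[4, 7]; VV[0]=max(VV[0],msg_vec) then VV[0][0]++ -> VV[0]=[5, 7]
Final vectors: VV[0]=[5, 7]; VV[1]=[4, 7]

Answer: 5 7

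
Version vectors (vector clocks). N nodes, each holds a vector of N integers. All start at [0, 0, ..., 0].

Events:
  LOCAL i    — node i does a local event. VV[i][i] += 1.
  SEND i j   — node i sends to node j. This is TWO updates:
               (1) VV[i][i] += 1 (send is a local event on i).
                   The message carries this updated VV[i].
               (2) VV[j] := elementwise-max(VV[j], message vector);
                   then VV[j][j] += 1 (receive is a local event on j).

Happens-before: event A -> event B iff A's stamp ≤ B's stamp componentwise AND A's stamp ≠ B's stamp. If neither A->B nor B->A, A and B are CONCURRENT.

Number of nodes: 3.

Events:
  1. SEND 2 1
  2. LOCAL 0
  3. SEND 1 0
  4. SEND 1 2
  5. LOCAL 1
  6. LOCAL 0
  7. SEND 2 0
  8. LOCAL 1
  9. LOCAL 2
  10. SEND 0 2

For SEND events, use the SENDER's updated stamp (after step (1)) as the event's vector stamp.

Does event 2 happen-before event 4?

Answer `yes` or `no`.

Initial: VV[0]=[0, 0, 0]
Initial: VV[1]=[0, 0, 0]
Initial: VV[2]=[0, 0, 0]
Event 1: SEND 2->1: VV[2][2]++ -> VV[2]=[0, 0, 1], msg_vec=[0, 0, 1]; VV[1]=max(VV[1],msg_vec) then VV[1][1]++ -> VV[1]=[0, 1, 1]
Event 2: LOCAL 0: VV[0][0]++ -> VV[0]=[1, 0, 0]
Event 3: SEND 1->0: VV[1][1]++ -> VV[1]=[0, 2, 1], msg_vec=[0, 2, 1]; VV[0]=max(VV[0],msg_vec) then VV[0][0]++ -> VV[0]=[2, 2, 1]
Event 4: SEND 1->2: VV[1][1]++ -> VV[1]=[0, 3, 1], msg_vec=[0, 3, 1]; VV[2]=max(VV[2],msg_vec) then VV[2][2]++ -> VV[2]=[0, 3, 2]
Event 5: LOCAL 1: VV[1][1]++ -> VV[1]=[0, 4, 1]
Event 6: LOCAL 0: VV[0][0]++ -> VV[0]=[3, 2, 1]
Event 7: SEND 2->0: VV[2][2]++ -> VV[2]=[0, 3, 3], msg_vec=[0, 3, 3]; VV[0]=max(VV[0],msg_vec) then VV[0][0]++ -> VV[0]=[4, 3, 3]
Event 8: LOCAL 1: VV[1][1]++ -> VV[1]=[0, 5, 1]
Event 9: LOCAL 2: VV[2][2]++ -> VV[2]=[0, 3, 4]
Event 10: SEND 0->2: VV[0][0]++ -> VV[0]=[5, 3, 3], msg_vec=[5, 3, 3]; VV[2]=max(VV[2],msg_vec) then VV[2][2]++ -> VV[2]=[5, 3, 5]
Event 2 stamp: [1, 0, 0]
Event 4 stamp: [0, 3, 1]
[1, 0, 0] <= [0, 3, 1]? False. Equal? False. Happens-before: False

Answer: no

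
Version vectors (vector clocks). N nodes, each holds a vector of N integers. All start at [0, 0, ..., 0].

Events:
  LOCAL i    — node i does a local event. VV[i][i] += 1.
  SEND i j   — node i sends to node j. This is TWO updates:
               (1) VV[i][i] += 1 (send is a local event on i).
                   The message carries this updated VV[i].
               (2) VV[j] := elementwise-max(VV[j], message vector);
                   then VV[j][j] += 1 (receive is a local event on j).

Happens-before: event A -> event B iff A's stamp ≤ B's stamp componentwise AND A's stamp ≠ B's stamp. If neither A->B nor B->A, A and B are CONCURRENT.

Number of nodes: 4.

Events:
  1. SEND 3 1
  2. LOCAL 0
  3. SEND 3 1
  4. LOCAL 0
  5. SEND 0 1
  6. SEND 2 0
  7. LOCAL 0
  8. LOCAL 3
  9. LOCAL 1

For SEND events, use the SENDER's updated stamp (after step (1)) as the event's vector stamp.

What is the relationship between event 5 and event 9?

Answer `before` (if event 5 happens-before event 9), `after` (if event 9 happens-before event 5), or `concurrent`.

Initial: VV[0]=[0, 0, 0, 0]
Initial: VV[1]=[0, 0, 0, 0]
Initial: VV[2]=[0, 0, 0, 0]
Initial: VV[3]=[0, 0, 0, 0]
Event 1: SEND 3->1: VV[3][3]++ -> VV[3]=[0, 0, 0, 1], msg_vec=[0, 0, 0, 1]; VV[1]=max(VV[1],msg_vec) then VV[1][1]++ -> VV[1]=[0, 1, 0, 1]
Event 2: LOCAL 0: VV[0][0]++ -> VV[0]=[1, 0, 0, 0]
Event 3: SEND 3->1: VV[3][3]++ -> VV[3]=[0, 0, 0, 2], msg_vec=[0, 0, 0, 2]; VV[1]=max(VV[1],msg_vec) then VV[1][1]++ -> VV[1]=[0, 2, 0, 2]
Event 4: LOCAL 0: VV[0][0]++ -> VV[0]=[2, 0, 0, 0]
Event 5: SEND 0->1: VV[0][0]++ -> VV[0]=[3, 0, 0, 0], msg_vec=[3, 0, 0, 0]; VV[1]=max(VV[1],msg_vec) then VV[1][1]++ -> VV[1]=[3, 3, 0, 2]
Event 6: SEND 2->0: VV[2][2]++ -> VV[2]=[0, 0, 1, 0], msg_vec=[0, 0, 1, 0]; VV[0]=max(VV[0],msg_vec) then VV[0][0]++ -> VV[0]=[4, 0, 1, 0]
Event 7: LOCAL 0: VV[0][0]++ -> VV[0]=[5, 0, 1, 0]
Event 8: LOCAL 3: VV[3][3]++ -> VV[3]=[0, 0, 0, 3]
Event 9: LOCAL 1: VV[1][1]++ -> VV[1]=[3, 4, 0, 2]
Event 5 stamp: [3, 0, 0, 0]
Event 9 stamp: [3, 4, 0, 2]
[3, 0, 0, 0] <= [3, 4, 0, 2]? True
[3, 4, 0, 2] <= [3, 0, 0, 0]? False
Relation: before

Answer: before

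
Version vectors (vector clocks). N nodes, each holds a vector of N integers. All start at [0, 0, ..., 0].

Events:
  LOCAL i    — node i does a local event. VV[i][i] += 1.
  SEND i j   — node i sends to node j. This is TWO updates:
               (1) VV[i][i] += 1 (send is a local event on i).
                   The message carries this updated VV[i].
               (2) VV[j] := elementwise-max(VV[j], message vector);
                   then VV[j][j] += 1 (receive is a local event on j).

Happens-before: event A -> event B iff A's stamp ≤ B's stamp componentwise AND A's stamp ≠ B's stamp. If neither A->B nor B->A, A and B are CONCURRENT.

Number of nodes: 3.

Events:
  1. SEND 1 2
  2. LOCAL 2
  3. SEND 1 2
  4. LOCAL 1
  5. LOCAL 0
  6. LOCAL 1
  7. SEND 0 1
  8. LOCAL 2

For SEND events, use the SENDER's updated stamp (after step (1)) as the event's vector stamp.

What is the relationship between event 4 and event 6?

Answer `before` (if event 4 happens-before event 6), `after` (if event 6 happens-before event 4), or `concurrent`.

Initial: VV[0]=[0, 0, 0]
Initial: VV[1]=[0, 0, 0]
Initial: VV[2]=[0, 0, 0]
Event 1: SEND 1->2: VV[1][1]++ -> VV[1]=[0, 1, 0], msg_vec=[0, 1, 0]; VV[2]=max(VV[2],msg_vec) then VV[2][2]++ -> VV[2]=[0, 1, 1]
Event 2: LOCAL 2: VV[2][2]++ -> VV[2]=[0, 1, 2]
Event 3: SEND 1->2: VV[1][1]++ -> VV[1]=[0, 2, 0], msg_vec=[0, 2, 0]; VV[2]=max(VV[2],msg_vec) then VV[2][2]++ -> VV[2]=[0, 2, 3]
Event 4: LOCAL 1: VV[1][1]++ -> VV[1]=[0, 3, 0]
Event 5: LOCAL 0: VV[0][0]++ -> VV[0]=[1, 0, 0]
Event 6: LOCAL 1: VV[1][1]++ -> VV[1]=[0, 4, 0]
Event 7: SEND 0->1: VV[0][0]++ -> VV[0]=[2, 0, 0], msg_vec=[2, 0, 0]; VV[1]=max(VV[1],msg_vec) then VV[1][1]++ -> VV[1]=[2, 5, 0]
Event 8: LOCAL 2: VV[2][2]++ -> VV[2]=[0, 2, 4]
Event 4 stamp: [0, 3, 0]
Event 6 stamp: [0, 4, 0]
[0, 3, 0] <= [0, 4, 0]? True
[0, 4, 0] <= [0, 3, 0]? False
Relation: before

Answer: before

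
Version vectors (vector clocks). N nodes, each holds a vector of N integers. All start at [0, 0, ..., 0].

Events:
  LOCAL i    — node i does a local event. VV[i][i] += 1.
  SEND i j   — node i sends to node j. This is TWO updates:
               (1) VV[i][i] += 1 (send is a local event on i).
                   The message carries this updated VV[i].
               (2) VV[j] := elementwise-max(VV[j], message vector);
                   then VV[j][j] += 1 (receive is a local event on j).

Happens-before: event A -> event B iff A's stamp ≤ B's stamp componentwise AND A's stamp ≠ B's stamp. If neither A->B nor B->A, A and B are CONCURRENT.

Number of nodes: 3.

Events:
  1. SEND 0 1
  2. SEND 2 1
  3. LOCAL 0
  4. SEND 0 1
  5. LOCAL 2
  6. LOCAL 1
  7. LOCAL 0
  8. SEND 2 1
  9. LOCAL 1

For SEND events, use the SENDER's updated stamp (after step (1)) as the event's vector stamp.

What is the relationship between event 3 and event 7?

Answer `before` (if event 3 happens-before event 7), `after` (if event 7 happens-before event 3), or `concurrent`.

Initial: VV[0]=[0, 0, 0]
Initial: VV[1]=[0, 0, 0]
Initial: VV[2]=[0, 0, 0]
Event 1: SEND 0->1: VV[0][0]++ -> VV[0]=[1, 0, 0], msg_vec=[1, 0, 0]; VV[1]=max(VV[1],msg_vec) then VV[1][1]++ -> VV[1]=[1, 1, 0]
Event 2: SEND 2->1: VV[2][2]++ -> VV[2]=[0, 0, 1], msg_vec=[0, 0, 1]; VV[1]=max(VV[1],msg_vec) then VV[1][1]++ -> VV[1]=[1, 2, 1]
Event 3: LOCAL 0: VV[0][0]++ -> VV[0]=[2, 0, 0]
Event 4: SEND 0->1: VV[0][0]++ -> VV[0]=[3, 0, 0], msg_vec=[3, 0, 0]; VV[1]=max(VV[1],msg_vec) then VV[1][1]++ -> VV[1]=[3, 3, 1]
Event 5: LOCAL 2: VV[2][2]++ -> VV[2]=[0, 0, 2]
Event 6: LOCAL 1: VV[1][1]++ -> VV[1]=[3, 4, 1]
Event 7: LOCAL 0: VV[0][0]++ -> VV[0]=[4, 0, 0]
Event 8: SEND 2->1: VV[2][2]++ -> VV[2]=[0, 0, 3], msg_vec=[0, 0, 3]; VV[1]=max(VV[1],msg_vec) then VV[1][1]++ -> VV[1]=[3, 5, 3]
Event 9: LOCAL 1: VV[1][1]++ -> VV[1]=[3, 6, 3]
Event 3 stamp: [2, 0, 0]
Event 7 stamp: [4, 0, 0]
[2, 0, 0] <= [4, 0, 0]? True
[4, 0, 0] <= [2, 0, 0]? False
Relation: before

Answer: before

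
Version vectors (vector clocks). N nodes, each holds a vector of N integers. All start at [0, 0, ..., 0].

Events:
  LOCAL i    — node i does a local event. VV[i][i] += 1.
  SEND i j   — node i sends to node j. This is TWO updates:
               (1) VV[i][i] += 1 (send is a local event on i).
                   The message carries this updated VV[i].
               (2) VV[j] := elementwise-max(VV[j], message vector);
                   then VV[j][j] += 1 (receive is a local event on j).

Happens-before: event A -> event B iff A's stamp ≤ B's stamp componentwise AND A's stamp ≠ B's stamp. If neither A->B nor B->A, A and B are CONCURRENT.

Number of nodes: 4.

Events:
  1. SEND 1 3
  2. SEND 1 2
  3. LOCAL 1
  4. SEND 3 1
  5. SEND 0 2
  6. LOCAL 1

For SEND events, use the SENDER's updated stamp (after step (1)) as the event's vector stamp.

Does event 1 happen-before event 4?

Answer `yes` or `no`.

Initial: VV[0]=[0, 0, 0, 0]
Initial: VV[1]=[0, 0, 0, 0]
Initial: VV[2]=[0, 0, 0, 0]
Initial: VV[3]=[0, 0, 0, 0]
Event 1: SEND 1->3: VV[1][1]++ -> VV[1]=[0, 1, 0, 0], msg_vec=[0, 1, 0, 0]; VV[3]=max(VV[3],msg_vec) then VV[3][3]++ -> VV[3]=[0, 1, 0, 1]
Event 2: SEND 1->2: VV[1][1]++ -> VV[1]=[0, 2, 0, 0], msg_vec=[0, 2, 0, 0]; VV[2]=max(VV[2],msg_vec) then VV[2][2]++ -> VV[2]=[0, 2, 1, 0]
Event 3: LOCAL 1: VV[1][1]++ -> VV[1]=[0, 3, 0, 0]
Event 4: SEND 3->1: VV[3][3]++ -> VV[3]=[0, 1, 0, 2], msg_vec=[0, 1, 0, 2]; VV[1]=max(VV[1],msg_vec) then VV[1][1]++ -> VV[1]=[0, 4, 0, 2]
Event 5: SEND 0->2: VV[0][0]++ -> VV[0]=[1, 0, 0, 0], msg_vec=[1, 0, 0, 0]; VV[2]=max(VV[2],msg_vec) then VV[2][2]++ -> VV[2]=[1, 2, 2, 0]
Event 6: LOCAL 1: VV[1][1]++ -> VV[1]=[0, 5, 0, 2]
Event 1 stamp: [0, 1, 0, 0]
Event 4 stamp: [0, 1, 0, 2]
[0, 1, 0, 0] <= [0, 1, 0, 2]? True. Equal? False. Happens-before: True

Answer: yes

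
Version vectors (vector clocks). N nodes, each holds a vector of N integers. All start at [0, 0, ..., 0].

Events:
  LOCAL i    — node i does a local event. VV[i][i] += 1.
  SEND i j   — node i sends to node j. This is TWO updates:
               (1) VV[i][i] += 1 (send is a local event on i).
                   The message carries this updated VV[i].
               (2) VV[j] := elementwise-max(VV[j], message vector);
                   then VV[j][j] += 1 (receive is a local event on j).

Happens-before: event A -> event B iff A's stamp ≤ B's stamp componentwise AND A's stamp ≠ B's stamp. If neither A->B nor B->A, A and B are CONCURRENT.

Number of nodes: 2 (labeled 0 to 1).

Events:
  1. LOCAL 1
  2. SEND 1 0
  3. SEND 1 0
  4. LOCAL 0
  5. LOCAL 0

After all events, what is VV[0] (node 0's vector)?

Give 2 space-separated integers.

Initial: VV[0]=[0, 0]
Initial: VV[1]=[0, 0]
Event 1: LOCAL 1: VV[1][1]++ -> VV[1]=[0, 1]
Event 2: SEND 1->0: VV[1][1]++ -> VV[1]=[0, 2], msg_vec=[0, 2]; VV[0]=max(VV[0],msg_vec) then VV[0][0]++ -> VV[0]=[1, 2]
Event 3: SEND 1->0: VV[1][1]++ -> VV[1]=[0, 3], msg_vec=[0, 3]; VV[0]=max(VV[0],msg_vec) then VV[0][0]++ -> VV[0]=[2, 3]
Event 4: LOCAL 0: VV[0][0]++ -> VV[0]=[3, 3]
Event 5: LOCAL 0: VV[0][0]++ -> VV[0]=[4, 3]
Final vectors: VV[0]=[4, 3]; VV[1]=[0, 3]

Answer: 4 3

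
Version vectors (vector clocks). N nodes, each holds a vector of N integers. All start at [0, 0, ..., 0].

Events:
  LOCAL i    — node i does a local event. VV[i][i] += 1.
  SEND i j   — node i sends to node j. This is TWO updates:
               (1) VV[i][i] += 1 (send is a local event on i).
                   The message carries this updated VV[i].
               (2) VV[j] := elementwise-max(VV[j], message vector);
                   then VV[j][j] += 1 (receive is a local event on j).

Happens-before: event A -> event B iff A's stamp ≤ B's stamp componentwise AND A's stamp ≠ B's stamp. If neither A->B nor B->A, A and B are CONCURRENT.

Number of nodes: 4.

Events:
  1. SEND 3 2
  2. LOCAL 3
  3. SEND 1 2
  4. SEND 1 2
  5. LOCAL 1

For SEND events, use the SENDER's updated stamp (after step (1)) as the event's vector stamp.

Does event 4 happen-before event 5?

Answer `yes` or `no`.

Answer: yes

Derivation:
Initial: VV[0]=[0, 0, 0, 0]
Initial: VV[1]=[0, 0, 0, 0]
Initial: VV[2]=[0, 0, 0, 0]
Initial: VV[3]=[0, 0, 0, 0]
Event 1: SEND 3->2: VV[3][3]++ -> VV[3]=[0, 0, 0, 1], msg_vec=[0, 0, 0, 1]; VV[2]=max(VV[2],msg_vec) then VV[2][2]++ -> VV[2]=[0, 0, 1, 1]
Event 2: LOCAL 3: VV[3][3]++ -> VV[3]=[0, 0, 0, 2]
Event 3: SEND 1->2: VV[1][1]++ -> VV[1]=[0, 1, 0, 0], msg_vec=[0, 1, 0, 0]; VV[2]=max(VV[2],msg_vec) then VV[2][2]++ -> VV[2]=[0, 1, 2, 1]
Event 4: SEND 1->2: VV[1][1]++ -> VV[1]=[0, 2, 0, 0], msg_vec=[0, 2, 0, 0]; VV[2]=max(VV[2],msg_vec) then VV[2][2]++ -> VV[2]=[0, 2, 3, 1]
Event 5: LOCAL 1: VV[1][1]++ -> VV[1]=[0, 3, 0, 0]
Event 4 stamp: [0, 2, 0, 0]
Event 5 stamp: [0, 3, 0, 0]
[0, 2, 0, 0] <= [0, 3, 0, 0]? True. Equal? False. Happens-before: True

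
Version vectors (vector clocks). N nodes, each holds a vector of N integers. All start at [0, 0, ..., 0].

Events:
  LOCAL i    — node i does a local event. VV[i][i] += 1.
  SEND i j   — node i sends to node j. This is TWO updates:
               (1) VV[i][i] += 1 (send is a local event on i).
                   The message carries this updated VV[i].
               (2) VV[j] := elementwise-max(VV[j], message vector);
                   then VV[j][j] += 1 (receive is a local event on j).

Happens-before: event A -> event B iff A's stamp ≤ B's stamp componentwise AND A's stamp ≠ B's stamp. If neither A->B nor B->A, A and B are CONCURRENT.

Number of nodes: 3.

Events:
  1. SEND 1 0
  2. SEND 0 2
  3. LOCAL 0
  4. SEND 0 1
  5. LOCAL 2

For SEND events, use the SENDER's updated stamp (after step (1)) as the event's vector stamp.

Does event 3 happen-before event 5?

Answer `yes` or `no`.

Initial: VV[0]=[0, 0, 0]
Initial: VV[1]=[0, 0, 0]
Initial: VV[2]=[0, 0, 0]
Event 1: SEND 1->0: VV[1][1]++ -> VV[1]=[0, 1, 0], msg_vec=[0, 1, 0]; VV[0]=max(VV[0],msg_vec) then VV[0][0]++ -> VV[0]=[1, 1, 0]
Event 2: SEND 0->2: VV[0][0]++ -> VV[0]=[2, 1, 0], msg_vec=[2, 1, 0]; VV[2]=max(VV[2],msg_vec) then VV[2][2]++ -> VV[2]=[2, 1, 1]
Event 3: LOCAL 0: VV[0][0]++ -> VV[0]=[3, 1, 0]
Event 4: SEND 0->1: VV[0][0]++ -> VV[0]=[4, 1, 0], msg_vec=[4, 1, 0]; VV[1]=max(VV[1],msg_vec) then VV[1][1]++ -> VV[1]=[4, 2, 0]
Event 5: LOCAL 2: VV[2][2]++ -> VV[2]=[2, 1, 2]
Event 3 stamp: [3, 1, 0]
Event 5 stamp: [2, 1, 2]
[3, 1, 0] <= [2, 1, 2]? False. Equal? False. Happens-before: False

Answer: no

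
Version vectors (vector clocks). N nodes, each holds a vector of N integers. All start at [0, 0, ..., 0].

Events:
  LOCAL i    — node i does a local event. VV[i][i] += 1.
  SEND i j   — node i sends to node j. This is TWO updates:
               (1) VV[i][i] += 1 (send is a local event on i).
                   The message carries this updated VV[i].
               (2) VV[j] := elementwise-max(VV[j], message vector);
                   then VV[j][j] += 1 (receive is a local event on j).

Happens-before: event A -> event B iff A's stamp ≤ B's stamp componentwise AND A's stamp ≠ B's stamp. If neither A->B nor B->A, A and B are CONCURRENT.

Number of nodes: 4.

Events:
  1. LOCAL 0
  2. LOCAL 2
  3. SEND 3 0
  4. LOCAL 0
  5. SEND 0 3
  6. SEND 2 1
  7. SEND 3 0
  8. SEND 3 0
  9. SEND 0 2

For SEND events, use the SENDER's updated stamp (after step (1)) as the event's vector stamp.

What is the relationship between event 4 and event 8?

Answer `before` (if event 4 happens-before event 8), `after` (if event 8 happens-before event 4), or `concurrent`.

Initial: VV[0]=[0, 0, 0, 0]
Initial: VV[1]=[0, 0, 0, 0]
Initial: VV[2]=[0, 0, 0, 0]
Initial: VV[3]=[0, 0, 0, 0]
Event 1: LOCAL 0: VV[0][0]++ -> VV[0]=[1, 0, 0, 0]
Event 2: LOCAL 2: VV[2][2]++ -> VV[2]=[0, 0, 1, 0]
Event 3: SEND 3->0: VV[3][3]++ -> VV[3]=[0, 0, 0, 1], msg_vec=[0, 0, 0, 1]; VV[0]=max(VV[0],msg_vec) then VV[0][0]++ -> VV[0]=[2, 0, 0, 1]
Event 4: LOCAL 0: VV[0][0]++ -> VV[0]=[3, 0, 0, 1]
Event 5: SEND 0->3: VV[0][0]++ -> VV[0]=[4, 0, 0, 1], msg_vec=[4, 0, 0, 1]; VV[3]=max(VV[3],msg_vec) then VV[3][3]++ -> VV[3]=[4, 0, 0, 2]
Event 6: SEND 2->1: VV[2][2]++ -> VV[2]=[0, 0, 2, 0], msg_vec=[0, 0, 2, 0]; VV[1]=max(VV[1],msg_vec) then VV[1][1]++ -> VV[1]=[0, 1, 2, 0]
Event 7: SEND 3->0: VV[3][3]++ -> VV[3]=[4, 0, 0, 3], msg_vec=[4, 0, 0, 3]; VV[0]=max(VV[0],msg_vec) then VV[0][0]++ -> VV[0]=[5, 0, 0, 3]
Event 8: SEND 3->0: VV[3][3]++ -> VV[3]=[4, 0, 0, 4], msg_vec=[4, 0, 0, 4]; VV[0]=max(VV[0],msg_vec) then VV[0][0]++ -> VV[0]=[6, 0, 0, 4]
Event 9: SEND 0->2: VV[0][0]++ -> VV[0]=[7, 0, 0, 4], msg_vec=[7, 0, 0, 4]; VV[2]=max(VV[2],msg_vec) then VV[2][2]++ -> VV[2]=[7, 0, 3, 4]
Event 4 stamp: [3, 0, 0, 1]
Event 8 stamp: [4, 0, 0, 4]
[3, 0, 0, 1] <= [4, 0, 0, 4]? True
[4, 0, 0, 4] <= [3, 0, 0, 1]? False
Relation: before

Answer: before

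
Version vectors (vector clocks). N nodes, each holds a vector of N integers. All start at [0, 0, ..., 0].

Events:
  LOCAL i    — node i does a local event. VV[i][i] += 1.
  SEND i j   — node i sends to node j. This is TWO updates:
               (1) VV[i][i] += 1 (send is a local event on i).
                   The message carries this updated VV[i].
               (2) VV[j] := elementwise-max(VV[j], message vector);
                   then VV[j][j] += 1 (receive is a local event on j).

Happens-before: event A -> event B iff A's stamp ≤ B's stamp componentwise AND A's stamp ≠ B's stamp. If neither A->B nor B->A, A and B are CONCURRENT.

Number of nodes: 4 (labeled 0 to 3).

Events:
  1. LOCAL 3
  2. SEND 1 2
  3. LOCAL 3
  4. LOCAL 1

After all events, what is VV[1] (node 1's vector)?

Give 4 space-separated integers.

Initial: VV[0]=[0, 0, 0, 0]
Initial: VV[1]=[0, 0, 0, 0]
Initial: VV[2]=[0, 0, 0, 0]
Initial: VV[3]=[0, 0, 0, 0]
Event 1: LOCAL 3: VV[3][3]++ -> VV[3]=[0, 0, 0, 1]
Event 2: SEND 1->2: VV[1][1]++ -> VV[1]=[0, 1, 0, 0], msg_vec=[0, 1, 0, 0]; VV[2]=max(VV[2],msg_vec) then VV[2][2]++ -> VV[2]=[0, 1, 1, 0]
Event 3: LOCAL 3: VV[3][3]++ -> VV[3]=[0, 0, 0, 2]
Event 4: LOCAL 1: VV[1][1]++ -> VV[1]=[0, 2, 0, 0]
Final vectors: VV[0]=[0, 0, 0, 0]; VV[1]=[0, 2, 0, 0]; VV[2]=[0, 1, 1, 0]; VV[3]=[0, 0, 0, 2]

Answer: 0 2 0 0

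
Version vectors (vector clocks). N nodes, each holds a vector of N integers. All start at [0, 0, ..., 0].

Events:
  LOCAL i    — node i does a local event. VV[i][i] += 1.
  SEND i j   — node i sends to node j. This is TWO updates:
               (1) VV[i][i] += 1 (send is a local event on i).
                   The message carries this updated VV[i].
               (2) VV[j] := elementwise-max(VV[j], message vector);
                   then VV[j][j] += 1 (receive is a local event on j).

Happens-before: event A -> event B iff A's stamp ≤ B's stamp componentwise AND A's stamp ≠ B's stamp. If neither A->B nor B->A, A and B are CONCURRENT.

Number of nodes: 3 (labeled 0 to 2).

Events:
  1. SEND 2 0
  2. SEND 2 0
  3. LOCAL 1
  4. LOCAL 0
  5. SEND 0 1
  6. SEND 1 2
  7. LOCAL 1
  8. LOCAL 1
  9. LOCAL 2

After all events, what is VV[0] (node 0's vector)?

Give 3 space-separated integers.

Answer: 4 0 2

Derivation:
Initial: VV[0]=[0, 0, 0]
Initial: VV[1]=[0, 0, 0]
Initial: VV[2]=[0, 0, 0]
Event 1: SEND 2->0: VV[2][2]++ -> VV[2]=[0, 0, 1], msg_vec=[0, 0, 1]; VV[0]=max(VV[0],msg_vec) then VV[0][0]++ -> VV[0]=[1, 0, 1]
Event 2: SEND 2->0: VV[2][2]++ -> VV[2]=[0, 0, 2], msg_vec=[0, 0, 2]; VV[0]=max(VV[0],msg_vec) then VV[0][0]++ -> VV[0]=[2, 0, 2]
Event 3: LOCAL 1: VV[1][1]++ -> VV[1]=[0, 1, 0]
Event 4: LOCAL 0: VV[0][0]++ -> VV[0]=[3, 0, 2]
Event 5: SEND 0->1: VV[0][0]++ -> VV[0]=[4, 0, 2], msg_vec=[4, 0, 2]; VV[1]=max(VV[1],msg_vec) then VV[1][1]++ -> VV[1]=[4, 2, 2]
Event 6: SEND 1->2: VV[1][1]++ -> VV[1]=[4, 3, 2], msg_vec=[4, 3, 2]; VV[2]=max(VV[2],msg_vec) then VV[2][2]++ -> VV[2]=[4, 3, 3]
Event 7: LOCAL 1: VV[1][1]++ -> VV[1]=[4, 4, 2]
Event 8: LOCAL 1: VV[1][1]++ -> VV[1]=[4, 5, 2]
Event 9: LOCAL 2: VV[2][2]++ -> VV[2]=[4, 3, 4]
Final vectors: VV[0]=[4, 0, 2]; VV[1]=[4, 5, 2]; VV[2]=[4, 3, 4]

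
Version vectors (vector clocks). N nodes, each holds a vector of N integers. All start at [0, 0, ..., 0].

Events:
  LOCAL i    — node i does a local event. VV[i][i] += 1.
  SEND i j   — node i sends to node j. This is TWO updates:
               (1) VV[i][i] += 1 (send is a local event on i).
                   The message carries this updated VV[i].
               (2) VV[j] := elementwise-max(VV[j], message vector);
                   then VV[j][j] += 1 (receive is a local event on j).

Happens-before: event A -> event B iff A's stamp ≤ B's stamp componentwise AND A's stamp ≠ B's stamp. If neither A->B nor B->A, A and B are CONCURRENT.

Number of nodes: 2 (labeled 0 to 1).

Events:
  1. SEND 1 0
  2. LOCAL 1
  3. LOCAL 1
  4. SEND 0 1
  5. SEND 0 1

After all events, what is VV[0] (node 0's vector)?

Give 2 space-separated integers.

Answer: 3 1

Derivation:
Initial: VV[0]=[0, 0]
Initial: VV[1]=[0, 0]
Event 1: SEND 1->0: VV[1][1]++ -> VV[1]=[0, 1], msg_vec=[0, 1]; VV[0]=max(VV[0],msg_vec) then VV[0][0]++ -> VV[0]=[1, 1]
Event 2: LOCAL 1: VV[1][1]++ -> VV[1]=[0, 2]
Event 3: LOCAL 1: VV[1][1]++ -> VV[1]=[0, 3]
Event 4: SEND 0->1: VV[0][0]++ -> VV[0]=[2, 1], msg_vec=[2, 1]; VV[1]=max(VV[1],msg_vec) then VV[1][1]++ -> VV[1]=[2, 4]
Event 5: SEND 0->1: VV[0][0]++ -> VV[0]=[3, 1], msg_vec=[3, 1]; VV[1]=max(VV[1],msg_vec) then VV[1][1]++ -> VV[1]=[3, 5]
Final vectors: VV[0]=[3, 1]; VV[1]=[3, 5]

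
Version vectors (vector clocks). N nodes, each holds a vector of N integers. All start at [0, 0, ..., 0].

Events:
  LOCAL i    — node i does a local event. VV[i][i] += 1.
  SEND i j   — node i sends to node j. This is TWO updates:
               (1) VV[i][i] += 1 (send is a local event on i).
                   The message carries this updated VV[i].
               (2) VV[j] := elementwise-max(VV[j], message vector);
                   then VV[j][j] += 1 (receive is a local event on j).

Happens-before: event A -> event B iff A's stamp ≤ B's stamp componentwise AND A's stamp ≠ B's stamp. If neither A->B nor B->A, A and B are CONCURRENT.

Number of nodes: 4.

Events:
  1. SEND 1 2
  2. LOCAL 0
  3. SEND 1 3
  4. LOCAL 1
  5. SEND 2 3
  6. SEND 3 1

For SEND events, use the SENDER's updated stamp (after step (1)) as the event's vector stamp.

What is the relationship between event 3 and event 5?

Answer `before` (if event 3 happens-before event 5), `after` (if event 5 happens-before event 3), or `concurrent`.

Answer: concurrent

Derivation:
Initial: VV[0]=[0, 0, 0, 0]
Initial: VV[1]=[0, 0, 0, 0]
Initial: VV[2]=[0, 0, 0, 0]
Initial: VV[3]=[0, 0, 0, 0]
Event 1: SEND 1->2: VV[1][1]++ -> VV[1]=[0, 1, 0, 0], msg_vec=[0, 1, 0, 0]; VV[2]=max(VV[2],msg_vec) then VV[2][2]++ -> VV[2]=[0, 1, 1, 0]
Event 2: LOCAL 0: VV[0][0]++ -> VV[0]=[1, 0, 0, 0]
Event 3: SEND 1->3: VV[1][1]++ -> VV[1]=[0, 2, 0, 0], msg_vec=[0, 2, 0, 0]; VV[3]=max(VV[3],msg_vec) then VV[3][3]++ -> VV[3]=[0, 2, 0, 1]
Event 4: LOCAL 1: VV[1][1]++ -> VV[1]=[0, 3, 0, 0]
Event 5: SEND 2->3: VV[2][2]++ -> VV[2]=[0, 1, 2, 0], msg_vec=[0, 1, 2, 0]; VV[3]=max(VV[3],msg_vec) then VV[3][3]++ -> VV[3]=[0, 2, 2, 2]
Event 6: SEND 3->1: VV[3][3]++ -> VV[3]=[0, 2, 2, 3], msg_vec=[0, 2, 2, 3]; VV[1]=max(VV[1],msg_vec) then VV[1][1]++ -> VV[1]=[0, 4, 2, 3]
Event 3 stamp: [0, 2, 0, 0]
Event 5 stamp: [0, 1, 2, 0]
[0, 2, 0, 0] <= [0, 1, 2, 0]? False
[0, 1, 2, 0] <= [0, 2, 0, 0]? False
Relation: concurrent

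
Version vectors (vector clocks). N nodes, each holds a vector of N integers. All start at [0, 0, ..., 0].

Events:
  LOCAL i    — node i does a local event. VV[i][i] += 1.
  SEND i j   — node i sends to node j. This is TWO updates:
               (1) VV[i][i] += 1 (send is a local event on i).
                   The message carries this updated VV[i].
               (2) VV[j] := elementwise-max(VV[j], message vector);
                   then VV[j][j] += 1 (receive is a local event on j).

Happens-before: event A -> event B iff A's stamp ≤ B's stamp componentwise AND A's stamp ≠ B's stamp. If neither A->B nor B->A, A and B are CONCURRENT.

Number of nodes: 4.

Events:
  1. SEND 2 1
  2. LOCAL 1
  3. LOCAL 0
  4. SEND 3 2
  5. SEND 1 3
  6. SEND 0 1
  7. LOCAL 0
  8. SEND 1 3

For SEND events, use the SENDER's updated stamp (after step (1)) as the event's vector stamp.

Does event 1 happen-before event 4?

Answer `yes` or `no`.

Initial: VV[0]=[0, 0, 0, 0]
Initial: VV[1]=[0, 0, 0, 0]
Initial: VV[2]=[0, 0, 0, 0]
Initial: VV[3]=[0, 0, 0, 0]
Event 1: SEND 2->1: VV[2][2]++ -> VV[2]=[0, 0, 1, 0], msg_vec=[0, 0, 1, 0]; VV[1]=max(VV[1],msg_vec) then VV[1][1]++ -> VV[1]=[0, 1, 1, 0]
Event 2: LOCAL 1: VV[1][1]++ -> VV[1]=[0, 2, 1, 0]
Event 3: LOCAL 0: VV[0][0]++ -> VV[0]=[1, 0, 0, 0]
Event 4: SEND 3->2: VV[3][3]++ -> VV[3]=[0, 0, 0, 1], msg_vec=[0, 0, 0, 1]; VV[2]=max(VV[2],msg_vec) then VV[2][2]++ -> VV[2]=[0, 0, 2, 1]
Event 5: SEND 1->3: VV[1][1]++ -> VV[1]=[0, 3, 1, 0], msg_vec=[0, 3, 1, 0]; VV[3]=max(VV[3],msg_vec) then VV[3][3]++ -> VV[3]=[0, 3, 1, 2]
Event 6: SEND 0->1: VV[0][0]++ -> VV[0]=[2, 0, 0, 0], msg_vec=[2, 0, 0, 0]; VV[1]=max(VV[1],msg_vec) then VV[1][1]++ -> VV[1]=[2, 4, 1, 0]
Event 7: LOCAL 0: VV[0][0]++ -> VV[0]=[3, 0, 0, 0]
Event 8: SEND 1->3: VV[1][1]++ -> VV[1]=[2, 5, 1, 0], msg_vec=[2, 5, 1, 0]; VV[3]=max(VV[3],msg_vec) then VV[3][3]++ -> VV[3]=[2, 5, 1, 3]
Event 1 stamp: [0, 0, 1, 0]
Event 4 stamp: [0, 0, 0, 1]
[0, 0, 1, 0] <= [0, 0, 0, 1]? False. Equal? False. Happens-before: False

Answer: no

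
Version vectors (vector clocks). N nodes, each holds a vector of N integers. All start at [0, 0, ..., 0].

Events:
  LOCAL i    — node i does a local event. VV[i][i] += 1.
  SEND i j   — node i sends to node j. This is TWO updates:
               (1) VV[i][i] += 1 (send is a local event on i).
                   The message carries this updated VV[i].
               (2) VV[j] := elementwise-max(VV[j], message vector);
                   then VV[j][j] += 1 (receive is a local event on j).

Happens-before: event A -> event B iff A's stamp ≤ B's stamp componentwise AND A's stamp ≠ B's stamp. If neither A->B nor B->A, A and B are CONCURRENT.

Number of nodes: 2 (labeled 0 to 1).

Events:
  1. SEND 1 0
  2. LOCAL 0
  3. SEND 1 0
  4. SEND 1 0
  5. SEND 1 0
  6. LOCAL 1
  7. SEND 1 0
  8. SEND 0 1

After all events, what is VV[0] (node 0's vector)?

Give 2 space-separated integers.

Answer: 7 6

Derivation:
Initial: VV[0]=[0, 0]
Initial: VV[1]=[0, 0]
Event 1: SEND 1->0: VV[1][1]++ -> VV[1]=[0, 1], msg_vec=[0, 1]; VV[0]=max(VV[0],msg_vec) then VV[0][0]++ -> VV[0]=[1, 1]
Event 2: LOCAL 0: VV[0][0]++ -> VV[0]=[2, 1]
Event 3: SEND 1->0: VV[1][1]++ -> VV[1]=[0, 2], msg_vec=[0, 2]; VV[0]=max(VV[0],msg_vec) then VV[0][0]++ -> VV[0]=[3, 2]
Event 4: SEND 1->0: VV[1][1]++ -> VV[1]=[0, 3], msg_vec=[0, 3]; VV[0]=max(VV[0],msg_vec) then VV[0][0]++ -> VV[0]=[4, 3]
Event 5: SEND 1->0: VV[1][1]++ -> VV[1]=[0, 4], msg_vec=[0, 4]; VV[0]=max(VV[0],msg_vec) then VV[0][0]++ -> VV[0]=[5, 4]
Event 6: LOCAL 1: VV[1][1]++ -> VV[1]=[0, 5]
Event 7: SEND 1->0: VV[1][1]++ -> VV[1]=[0, 6], msg_vec=[0, 6]; VV[0]=max(VV[0],msg_vec) then VV[0][0]++ -> VV[0]=[6, 6]
Event 8: SEND 0->1: VV[0][0]++ -> VV[0]=[7, 6], msg_vec=[7, 6]; VV[1]=max(VV[1],msg_vec) then VV[1][1]++ -> VV[1]=[7, 7]
Final vectors: VV[0]=[7, 6]; VV[1]=[7, 7]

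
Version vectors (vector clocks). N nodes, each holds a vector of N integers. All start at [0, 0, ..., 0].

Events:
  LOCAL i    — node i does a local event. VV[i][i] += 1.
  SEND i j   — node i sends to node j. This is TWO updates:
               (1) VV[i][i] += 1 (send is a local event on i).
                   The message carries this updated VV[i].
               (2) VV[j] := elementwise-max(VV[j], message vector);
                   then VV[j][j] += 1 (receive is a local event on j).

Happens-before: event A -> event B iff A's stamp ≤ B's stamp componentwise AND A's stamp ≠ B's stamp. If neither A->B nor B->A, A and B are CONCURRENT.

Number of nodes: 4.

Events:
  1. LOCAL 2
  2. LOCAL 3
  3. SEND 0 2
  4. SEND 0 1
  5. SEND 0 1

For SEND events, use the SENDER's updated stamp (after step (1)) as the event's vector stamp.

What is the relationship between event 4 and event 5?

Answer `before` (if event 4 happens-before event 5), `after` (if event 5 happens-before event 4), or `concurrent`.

Initial: VV[0]=[0, 0, 0, 0]
Initial: VV[1]=[0, 0, 0, 0]
Initial: VV[2]=[0, 0, 0, 0]
Initial: VV[3]=[0, 0, 0, 0]
Event 1: LOCAL 2: VV[2][2]++ -> VV[2]=[0, 0, 1, 0]
Event 2: LOCAL 3: VV[3][3]++ -> VV[3]=[0, 0, 0, 1]
Event 3: SEND 0->2: VV[0][0]++ -> VV[0]=[1, 0, 0, 0], msg_vec=[1, 0, 0, 0]; VV[2]=max(VV[2],msg_vec) then VV[2][2]++ -> VV[2]=[1, 0, 2, 0]
Event 4: SEND 0->1: VV[0][0]++ -> VV[0]=[2, 0, 0, 0], msg_vec=[2, 0, 0, 0]; VV[1]=max(VV[1],msg_vec) then VV[1][1]++ -> VV[1]=[2, 1, 0, 0]
Event 5: SEND 0->1: VV[0][0]++ -> VV[0]=[3, 0, 0, 0], msg_vec=[3, 0, 0, 0]; VV[1]=max(VV[1],msg_vec) then VV[1][1]++ -> VV[1]=[3, 2, 0, 0]
Event 4 stamp: [2, 0, 0, 0]
Event 5 stamp: [3, 0, 0, 0]
[2, 0, 0, 0] <= [3, 0, 0, 0]? True
[3, 0, 0, 0] <= [2, 0, 0, 0]? False
Relation: before

Answer: before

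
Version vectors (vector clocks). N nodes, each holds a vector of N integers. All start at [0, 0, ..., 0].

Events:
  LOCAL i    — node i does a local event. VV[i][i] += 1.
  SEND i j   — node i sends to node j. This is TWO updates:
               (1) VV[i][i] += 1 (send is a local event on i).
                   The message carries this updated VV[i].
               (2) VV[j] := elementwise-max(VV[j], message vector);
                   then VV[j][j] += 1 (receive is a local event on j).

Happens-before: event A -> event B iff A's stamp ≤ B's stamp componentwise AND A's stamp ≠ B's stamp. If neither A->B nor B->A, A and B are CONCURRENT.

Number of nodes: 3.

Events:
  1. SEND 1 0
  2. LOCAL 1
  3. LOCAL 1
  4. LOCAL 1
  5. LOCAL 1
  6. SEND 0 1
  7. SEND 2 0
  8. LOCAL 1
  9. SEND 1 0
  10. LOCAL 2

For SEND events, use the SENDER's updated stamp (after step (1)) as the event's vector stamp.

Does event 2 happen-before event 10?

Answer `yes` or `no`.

Initial: VV[0]=[0, 0, 0]
Initial: VV[1]=[0, 0, 0]
Initial: VV[2]=[0, 0, 0]
Event 1: SEND 1->0: VV[1][1]++ -> VV[1]=[0, 1, 0], msg_vec=[0, 1, 0]; VV[0]=max(VV[0],msg_vec) then VV[0][0]++ -> VV[0]=[1, 1, 0]
Event 2: LOCAL 1: VV[1][1]++ -> VV[1]=[0, 2, 0]
Event 3: LOCAL 1: VV[1][1]++ -> VV[1]=[0, 3, 0]
Event 4: LOCAL 1: VV[1][1]++ -> VV[1]=[0, 4, 0]
Event 5: LOCAL 1: VV[1][1]++ -> VV[1]=[0, 5, 0]
Event 6: SEND 0->1: VV[0][0]++ -> VV[0]=[2, 1, 0], msg_vec=[2, 1, 0]; VV[1]=max(VV[1],msg_vec) then VV[1][1]++ -> VV[1]=[2, 6, 0]
Event 7: SEND 2->0: VV[2][2]++ -> VV[2]=[0, 0, 1], msg_vec=[0, 0, 1]; VV[0]=max(VV[0],msg_vec) then VV[0][0]++ -> VV[0]=[3, 1, 1]
Event 8: LOCAL 1: VV[1][1]++ -> VV[1]=[2, 7, 0]
Event 9: SEND 1->0: VV[1][1]++ -> VV[1]=[2, 8, 0], msg_vec=[2, 8, 0]; VV[0]=max(VV[0],msg_vec) then VV[0][0]++ -> VV[0]=[4, 8, 1]
Event 10: LOCAL 2: VV[2][2]++ -> VV[2]=[0, 0, 2]
Event 2 stamp: [0, 2, 0]
Event 10 stamp: [0, 0, 2]
[0, 2, 0] <= [0, 0, 2]? False. Equal? False. Happens-before: False

Answer: no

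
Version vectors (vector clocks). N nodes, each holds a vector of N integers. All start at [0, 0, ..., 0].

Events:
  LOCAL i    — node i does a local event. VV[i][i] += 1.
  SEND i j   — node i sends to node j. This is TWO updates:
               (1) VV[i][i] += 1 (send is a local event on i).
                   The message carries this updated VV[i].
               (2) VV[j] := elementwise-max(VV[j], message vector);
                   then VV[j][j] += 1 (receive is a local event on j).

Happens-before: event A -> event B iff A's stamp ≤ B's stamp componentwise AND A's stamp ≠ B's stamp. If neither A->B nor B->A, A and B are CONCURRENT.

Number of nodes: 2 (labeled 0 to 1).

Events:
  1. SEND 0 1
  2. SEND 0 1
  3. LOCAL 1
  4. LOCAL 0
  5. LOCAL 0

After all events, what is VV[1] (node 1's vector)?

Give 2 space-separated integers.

Answer: 2 3

Derivation:
Initial: VV[0]=[0, 0]
Initial: VV[1]=[0, 0]
Event 1: SEND 0->1: VV[0][0]++ -> VV[0]=[1, 0], msg_vec=[1, 0]; VV[1]=max(VV[1],msg_vec) then VV[1][1]++ -> VV[1]=[1, 1]
Event 2: SEND 0->1: VV[0][0]++ -> VV[0]=[2, 0], msg_vec=[2, 0]; VV[1]=max(VV[1],msg_vec) then VV[1][1]++ -> VV[1]=[2, 2]
Event 3: LOCAL 1: VV[1][1]++ -> VV[1]=[2, 3]
Event 4: LOCAL 0: VV[0][0]++ -> VV[0]=[3, 0]
Event 5: LOCAL 0: VV[0][0]++ -> VV[0]=[4, 0]
Final vectors: VV[0]=[4, 0]; VV[1]=[2, 3]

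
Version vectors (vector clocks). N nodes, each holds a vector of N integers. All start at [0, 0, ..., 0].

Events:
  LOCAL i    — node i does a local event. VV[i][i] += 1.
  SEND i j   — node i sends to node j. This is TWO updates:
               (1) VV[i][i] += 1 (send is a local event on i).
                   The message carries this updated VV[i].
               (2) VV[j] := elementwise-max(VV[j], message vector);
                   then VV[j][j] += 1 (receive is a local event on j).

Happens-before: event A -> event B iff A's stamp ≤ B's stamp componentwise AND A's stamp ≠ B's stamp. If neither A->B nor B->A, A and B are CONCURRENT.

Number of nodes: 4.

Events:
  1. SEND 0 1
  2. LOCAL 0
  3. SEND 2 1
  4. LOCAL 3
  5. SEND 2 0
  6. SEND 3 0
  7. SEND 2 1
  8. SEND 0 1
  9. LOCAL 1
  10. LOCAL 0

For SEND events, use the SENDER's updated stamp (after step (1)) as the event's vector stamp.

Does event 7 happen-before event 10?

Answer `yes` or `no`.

Initial: VV[0]=[0, 0, 0, 0]
Initial: VV[1]=[0, 0, 0, 0]
Initial: VV[2]=[0, 0, 0, 0]
Initial: VV[3]=[0, 0, 0, 0]
Event 1: SEND 0->1: VV[0][0]++ -> VV[0]=[1, 0, 0, 0], msg_vec=[1, 0, 0, 0]; VV[1]=max(VV[1],msg_vec) then VV[1][1]++ -> VV[1]=[1, 1, 0, 0]
Event 2: LOCAL 0: VV[0][0]++ -> VV[0]=[2, 0, 0, 0]
Event 3: SEND 2->1: VV[2][2]++ -> VV[2]=[0, 0, 1, 0], msg_vec=[0, 0, 1, 0]; VV[1]=max(VV[1],msg_vec) then VV[1][1]++ -> VV[1]=[1, 2, 1, 0]
Event 4: LOCAL 3: VV[3][3]++ -> VV[3]=[0, 0, 0, 1]
Event 5: SEND 2->0: VV[2][2]++ -> VV[2]=[0, 0, 2, 0], msg_vec=[0, 0, 2, 0]; VV[0]=max(VV[0],msg_vec) then VV[0][0]++ -> VV[0]=[3, 0, 2, 0]
Event 6: SEND 3->0: VV[3][3]++ -> VV[3]=[0, 0, 0, 2], msg_vec=[0, 0, 0, 2]; VV[0]=max(VV[0],msg_vec) then VV[0][0]++ -> VV[0]=[4, 0, 2, 2]
Event 7: SEND 2->1: VV[2][2]++ -> VV[2]=[0, 0, 3, 0], msg_vec=[0, 0, 3, 0]; VV[1]=max(VV[1],msg_vec) then VV[1][1]++ -> VV[1]=[1, 3, 3, 0]
Event 8: SEND 0->1: VV[0][0]++ -> VV[0]=[5, 0, 2, 2], msg_vec=[5, 0, 2, 2]; VV[1]=max(VV[1],msg_vec) then VV[1][1]++ -> VV[1]=[5, 4, 3, 2]
Event 9: LOCAL 1: VV[1][1]++ -> VV[1]=[5, 5, 3, 2]
Event 10: LOCAL 0: VV[0][0]++ -> VV[0]=[6, 0, 2, 2]
Event 7 stamp: [0, 0, 3, 0]
Event 10 stamp: [6, 0, 2, 2]
[0, 0, 3, 0] <= [6, 0, 2, 2]? False. Equal? False. Happens-before: False

Answer: no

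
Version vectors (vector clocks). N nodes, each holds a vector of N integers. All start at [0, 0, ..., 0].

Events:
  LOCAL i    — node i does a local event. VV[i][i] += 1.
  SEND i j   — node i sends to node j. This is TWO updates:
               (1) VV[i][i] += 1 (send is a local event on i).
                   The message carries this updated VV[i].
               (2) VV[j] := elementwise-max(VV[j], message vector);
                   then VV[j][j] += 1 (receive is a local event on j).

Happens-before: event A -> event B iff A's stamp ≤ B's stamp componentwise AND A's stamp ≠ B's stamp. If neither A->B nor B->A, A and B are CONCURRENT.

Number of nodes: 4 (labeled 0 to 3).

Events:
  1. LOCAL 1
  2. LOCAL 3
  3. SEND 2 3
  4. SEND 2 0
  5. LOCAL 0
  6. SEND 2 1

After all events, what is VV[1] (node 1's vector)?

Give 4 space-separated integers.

Answer: 0 2 3 0

Derivation:
Initial: VV[0]=[0, 0, 0, 0]
Initial: VV[1]=[0, 0, 0, 0]
Initial: VV[2]=[0, 0, 0, 0]
Initial: VV[3]=[0, 0, 0, 0]
Event 1: LOCAL 1: VV[1][1]++ -> VV[1]=[0, 1, 0, 0]
Event 2: LOCAL 3: VV[3][3]++ -> VV[3]=[0, 0, 0, 1]
Event 3: SEND 2->3: VV[2][2]++ -> VV[2]=[0, 0, 1, 0], msg_vec=[0, 0, 1, 0]; VV[3]=max(VV[3],msg_vec) then VV[3][3]++ -> VV[3]=[0, 0, 1, 2]
Event 4: SEND 2->0: VV[2][2]++ -> VV[2]=[0, 0, 2, 0], msg_vec=[0, 0, 2, 0]; VV[0]=max(VV[0],msg_vec) then VV[0][0]++ -> VV[0]=[1, 0, 2, 0]
Event 5: LOCAL 0: VV[0][0]++ -> VV[0]=[2, 0, 2, 0]
Event 6: SEND 2->1: VV[2][2]++ -> VV[2]=[0, 0, 3, 0], msg_vec=[0, 0, 3, 0]; VV[1]=max(VV[1],msg_vec) then VV[1][1]++ -> VV[1]=[0, 2, 3, 0]
Final vectors: VV[0]=[2, 0, 2, 0]; VV[1]=[0, 2, 3, 0]; VV[2]=[0, 0, 3, 0]; VV[3]=[0, 0, 1, 2]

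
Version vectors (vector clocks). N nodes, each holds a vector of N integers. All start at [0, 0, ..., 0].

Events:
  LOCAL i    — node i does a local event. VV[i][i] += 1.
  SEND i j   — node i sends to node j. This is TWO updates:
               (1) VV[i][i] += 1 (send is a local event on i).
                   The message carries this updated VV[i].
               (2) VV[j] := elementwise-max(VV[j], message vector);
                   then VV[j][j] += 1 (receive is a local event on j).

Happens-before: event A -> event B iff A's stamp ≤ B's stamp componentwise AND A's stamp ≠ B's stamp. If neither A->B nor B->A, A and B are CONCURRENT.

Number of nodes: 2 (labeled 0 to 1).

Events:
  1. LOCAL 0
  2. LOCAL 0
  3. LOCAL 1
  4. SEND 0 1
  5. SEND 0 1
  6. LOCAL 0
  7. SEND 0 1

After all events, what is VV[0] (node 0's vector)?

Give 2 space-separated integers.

Answer: 6 0

Derivation:
Initial: VV[0]=[0, 0]
Initial: VV[1]=[0, 0]
Event 1: LOCAL 0: VV[0][0]++ -> VV[0]=[1, 0]
Event 2: LOCAL 0: VV[0][0]++ -> VV[0]=[2, 0]
Event 3: LOCAL 1: VV[1][1]++ -> VV[1]=[0, 1]
Event 4: SEND 0->1: VV[0][0]++ -> VV[0]=[3, 0], msg_vec=[3, 0]; VV[1]=max(VV[1],msg_vec) then VV[1][1]++ -> VV[1]=[3, 2]
Event 5: SEND 0->1: VV[0][0]++ -> VV[0]=[4, 0], msg_vec=[4, 0]; VV[1]=max(VV[1],msg_vec) then VV[1][1]++ -> VV[1]=[4, 3]
Event 6: LOCAL 0: VV[0][0]++ -> VV[0]=[5, 0]
Event 7: SEND 0->1: VV[0][0]++ -> VV[0]=[6, 0], msg_vec=[6, 0]; VV[1]=max(VV[1],msg_vec) then VV[1][1]++ -> VV[1]=[6, 4]
Final vectors: VV[0]=[6, 0]; VV[1]=[6, 4]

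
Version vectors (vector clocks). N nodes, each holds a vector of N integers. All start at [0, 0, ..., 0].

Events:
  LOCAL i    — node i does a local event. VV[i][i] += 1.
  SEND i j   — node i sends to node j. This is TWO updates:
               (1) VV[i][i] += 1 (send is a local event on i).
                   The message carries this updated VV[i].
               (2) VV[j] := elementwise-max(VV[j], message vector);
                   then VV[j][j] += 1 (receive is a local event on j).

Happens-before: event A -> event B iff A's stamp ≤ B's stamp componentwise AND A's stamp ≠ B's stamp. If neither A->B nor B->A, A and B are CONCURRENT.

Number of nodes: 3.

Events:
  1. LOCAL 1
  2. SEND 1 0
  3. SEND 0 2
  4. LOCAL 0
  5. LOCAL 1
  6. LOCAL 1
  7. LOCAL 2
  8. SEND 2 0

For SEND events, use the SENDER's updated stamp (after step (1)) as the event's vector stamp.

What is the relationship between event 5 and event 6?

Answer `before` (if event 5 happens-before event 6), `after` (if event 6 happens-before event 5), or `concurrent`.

Answer: before

Derivation:
Initial: VV[0]=[0, 0, 0]
Initial: VV[1]=[0, 0, 0]
Initial: VV[2]=[0, 0, 0]
Event 1: LOCAL 1: VV[1][1]++ -> VV[1]=[0, 1, 0]
Event 2: SEND 1->0: VV[1][1]++ -> VV[1]=[0, 2, 0], msg_vec=[0, 2, 0]; VV[0]=max(VV[0],msg_vec) then VV[0][0]++ -> VV[0]=[1, 2, 0]
Event 3: SEND 0->2: VV[0][0]++ -> VV[0]=[2, 2, 0], msg_vec=[2, 2, 0]; VV[2]=max(VV[2],msg_vec) then VV[2][2]++ -> VV[2]=[2, 2, 1]
Event 4: LOCAL 0: VV[0][0]++ -> VV[0]=[3, 2, 0]
Event 5: LOCAL 1: VV[1][1]++ -> VV[1]=[0, 3, 0]
Event 6: LOCAL 1: VV[1][1]++ -> VV[1]=[0, 4, 0]
Event 7: LOCAL 2: VV[2][2]++ -> VV[2]=[2, 2, 2]
Event 8: SEND 2->0: VV[2][2]++ -> VV[2]=[2, 2, 3], msg_vec=[2, 2, 3]; VV[0]=max(VV[0],msg_vec) then VV[0][0]++ -> VV[0]=[4, 2, 3]
Event 5 stamp: [0, 3, 0]
Event 6 stamp: [0, 4, 0]
[0, 3, 0] <= [0, 4, 0]? True
[0, 4, 0] <= [0, 3, 0]? False
Relation: before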